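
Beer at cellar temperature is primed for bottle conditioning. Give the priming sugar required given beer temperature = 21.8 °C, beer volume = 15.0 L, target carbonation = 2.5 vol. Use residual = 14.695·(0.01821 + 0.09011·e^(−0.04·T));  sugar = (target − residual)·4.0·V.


residual = 14.695·(0.01821 + 0.09011·e^(−0.04·21.8)) = 0.8212
sugar = (2.5 − 0.8212)·4.0·15.0

100.7251 g


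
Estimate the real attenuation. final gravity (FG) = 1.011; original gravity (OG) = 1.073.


AA = (OG−FG)/(OG−1)·100;  RA = AA·0.8192
AA = (1.073 − 1.011)/(1.073 − 1)·100 = 84.9315
RA = 84.9315·0.8192

69.5759 %


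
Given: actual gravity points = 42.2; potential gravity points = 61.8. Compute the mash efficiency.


efficiency = actual / potential × 100
efficiency = 42.2 / 61.8 × 100

68.2848 %


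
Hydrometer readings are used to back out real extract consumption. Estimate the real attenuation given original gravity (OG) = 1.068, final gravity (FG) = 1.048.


AA = (OG−FG)/(OG−1)·100;  RA = AA·0.8192
AA = (1.068 − 1.048)/(1.068 − 1)·100 = 29.4118
RA = 29.4118·0.8192

24.0941 %


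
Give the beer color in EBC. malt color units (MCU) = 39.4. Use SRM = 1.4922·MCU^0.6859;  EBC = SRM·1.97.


SRM = 1.4922·39.4^0.6859 = 18.5429
EBC = 18.5429·1.97

36.5295 EBC


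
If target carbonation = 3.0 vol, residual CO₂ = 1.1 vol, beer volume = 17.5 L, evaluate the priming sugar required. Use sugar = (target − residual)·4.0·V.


sugar = (3.0 − 1.1)·4.0·17.5

133.0000 g


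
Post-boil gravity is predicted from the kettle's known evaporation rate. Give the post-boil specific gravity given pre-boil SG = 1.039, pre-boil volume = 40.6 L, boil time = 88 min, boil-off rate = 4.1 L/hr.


V_post = V_pre − rate·(t/60);  SG_post = 1 + (SG_pre−1)·V_pre/V_post
V_post = 40.6 − 4.1·(88/60) = 34.5867
SG_post = 1 + (1.039 − 1)·40.6/34.5867

1.0458


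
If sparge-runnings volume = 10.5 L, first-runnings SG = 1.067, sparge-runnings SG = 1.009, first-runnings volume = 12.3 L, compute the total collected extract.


total = Σ (SG_i − 1)·1000·V_i
first = (1.067 − 1)·1000·12.3 = 824.1000
sparge = (1.009 − 1)·1000·10.5 = 94.5000
total = 824.1000 + 94.5000

918.6000 gravity·L


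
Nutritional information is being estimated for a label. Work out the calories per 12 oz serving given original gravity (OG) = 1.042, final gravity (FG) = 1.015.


ABW = (OG−FG)·131.25·0.79/FG;  °P = 259 − 259/SG (for OG→OE and FG→AE);  RE = 0.1808·OE + 0.8192·AE;  Cal = (6.9·ABW + 4·(RE−0.1))·FG·3.55
ABW = (1.042 − 1.015)·131.25·0.79/1.015 = 2.7582
OE = 259 − 259/1.042 = 10.4395 °P
AE = 259 − 259/1.015 = 3.8276 °P
RE = 0.1808·10.4395 + 0.8192·3.8276 = 5.0230 °P
Cal = (6.9·2.7582 + 4·(5.0230−0.1))·1.015·3.55

139.5309 kcal


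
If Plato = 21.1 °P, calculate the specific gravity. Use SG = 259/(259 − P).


SG = 259/(259 − 21.1)

1.0887


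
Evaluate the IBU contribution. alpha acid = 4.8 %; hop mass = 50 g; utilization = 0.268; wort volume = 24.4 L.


IBU = (α/100)·mass·U·1000 / V
IBU = (4.8/100)·50·0.268·1000 / 24.4

26.3607 IBU


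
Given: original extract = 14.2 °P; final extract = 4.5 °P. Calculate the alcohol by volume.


SG = 259/(259 − P);  ABV = (OG − FG)·131.25
OG = 259/(259 − 14.2) = 1.0580
FG = 259/(259 − 4.5) = 1.0177
ABV = (1.0580 − 1.0177)·131.25

5.2926 % ABV


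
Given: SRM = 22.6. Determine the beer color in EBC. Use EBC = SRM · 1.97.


EBC = 22.6 · 1.97

44.5220 EBC


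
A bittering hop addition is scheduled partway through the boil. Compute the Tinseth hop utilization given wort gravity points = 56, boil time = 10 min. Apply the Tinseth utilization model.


U = 1.65·0.000125^(GP/1000) · (1 − e^(−0.04·t))/4.15
bigness = 1.65·0.000125^(56/1000) = 0.9975
boil_factor = (1 − e^(−0.04·10))/4.15 = 0.0794
U = 0.9975 · 0.0794

0.0792


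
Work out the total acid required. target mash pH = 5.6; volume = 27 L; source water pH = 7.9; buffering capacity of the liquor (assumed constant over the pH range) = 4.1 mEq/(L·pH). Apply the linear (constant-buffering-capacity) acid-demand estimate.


acid = buffering capacity · (pH_source − pH_target) · V
acid = 4.1 · (7.9 − 5.6) · 27

254.6100 mEq


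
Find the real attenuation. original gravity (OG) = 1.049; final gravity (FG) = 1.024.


AA = (OG−FG)/(OG−1)·100;  RA = AA·0.8192
AA = (1.049 − 1.024)/(1.049 − 1)·100 = 51.0204
RA = 51.0204·0.8192

41.7959 %


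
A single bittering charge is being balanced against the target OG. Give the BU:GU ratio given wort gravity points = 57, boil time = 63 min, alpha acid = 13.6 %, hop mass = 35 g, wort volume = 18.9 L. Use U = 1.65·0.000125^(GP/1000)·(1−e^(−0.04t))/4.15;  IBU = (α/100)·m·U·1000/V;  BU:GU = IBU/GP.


U = 1.65·0.000125^(57/1000)·(1−e^(−0.04·63))/4.15 = 0.2190
IBU = (13.6/100)·35·0.2190·1000/18.9 = 55.1665
BU:GU = 55.1665/57

0.9678


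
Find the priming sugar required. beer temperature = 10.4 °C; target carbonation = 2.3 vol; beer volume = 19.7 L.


residual = 14.695·(0.01821 + 0.09011·e^(−0.04·T));  sugar = (target − residual)·4.0·V
residual = 14.695·(0.01821 + 0.09011·e^(−0.04·10.4)) = 1.1411
sugar = (2.3 − 1.1411)·4.0·19.7

91.3196 g


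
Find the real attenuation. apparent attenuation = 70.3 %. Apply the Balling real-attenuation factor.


RA = AA · 0.8192
RA = 70.3 · 0.8192

57.5898 %


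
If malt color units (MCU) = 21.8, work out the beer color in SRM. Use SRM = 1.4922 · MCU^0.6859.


SRM = 1.4922 · 21.8^0.6859

12.3559 SRM


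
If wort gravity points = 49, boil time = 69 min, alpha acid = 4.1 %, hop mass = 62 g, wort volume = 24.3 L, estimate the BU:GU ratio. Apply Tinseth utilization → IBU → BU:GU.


U = 1.65·0.000125^(GP/1000)·(1−e^(−0.04t))/4.15;  IBU = (α/100)·m·U·1000/V;  BU:GU = IBU/GP
U = 1.65·0.000125^(49/1000)·(1−e^(−0.04·69))/4.15 = 0.2398
IBU = (4.1/100)·62·0.2398·1000/24.3 = 25.0818
BU:GU = 25.0818/49

0.5119


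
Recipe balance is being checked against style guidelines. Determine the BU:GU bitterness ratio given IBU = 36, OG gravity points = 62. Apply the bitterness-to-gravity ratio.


BU:GU = IBU / OG_points
BU:GU = 36 / 62

0.5806


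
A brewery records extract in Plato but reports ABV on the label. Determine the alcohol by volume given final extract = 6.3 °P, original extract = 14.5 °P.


SG = 259/(259 − P);  ABV = (OG − FG)·131.25
OG = 259/(259 − 14.5) = 1.0593
FG = 259/(259 − 6.3) = 1.0249
ABV = (1.0593 − 1.0249)·131.25

4.5116 % ABV


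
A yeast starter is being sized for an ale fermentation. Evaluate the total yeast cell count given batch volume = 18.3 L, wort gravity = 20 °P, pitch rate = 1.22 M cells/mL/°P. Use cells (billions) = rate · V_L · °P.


cells = 1.22 · 18.3 · 20

446.5200 billion cells


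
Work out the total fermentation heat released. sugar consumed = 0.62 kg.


Q = m_sugar · 590 kJ/kg
Q = 0.62 · 590

365.8000 kJ


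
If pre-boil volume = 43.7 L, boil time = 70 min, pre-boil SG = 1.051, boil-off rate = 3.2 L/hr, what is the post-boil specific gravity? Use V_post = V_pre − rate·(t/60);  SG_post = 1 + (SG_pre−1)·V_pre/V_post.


V_post = 43.7 − 3.2·(70/60) = 39.9667
SG_post = 1 + (1.051 − 1)·43.7/39.9667

1.0558


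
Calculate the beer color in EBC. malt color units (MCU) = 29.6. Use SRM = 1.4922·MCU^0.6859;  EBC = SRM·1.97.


SRM = 1.4922·29.6^0.6859 = 15.2400
EBC = 15.2400·1.97

30.0229 EBC


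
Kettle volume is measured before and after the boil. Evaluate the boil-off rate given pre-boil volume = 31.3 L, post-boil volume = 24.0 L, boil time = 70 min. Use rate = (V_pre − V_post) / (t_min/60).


rate = (31.3 − 24.0) / (70/60)

6.2571 L/hr


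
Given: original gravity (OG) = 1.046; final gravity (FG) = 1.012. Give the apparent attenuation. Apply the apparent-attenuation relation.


AA = (OG − FG)/(OG − 1) · 100
AA = (1.046 − 1.012)/(1.046 − 1) · 100

73.9130 %


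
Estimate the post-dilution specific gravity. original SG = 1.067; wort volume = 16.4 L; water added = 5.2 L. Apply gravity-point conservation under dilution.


SG_new = 1 + (SG_old − 1)·V_old/(V_old + V_water)
pts = (1.067 − 1)·1000·16.4/(16.4 + 5.2) = 50.8704
SG_new = 1 + 50.8704/1000

1.0509


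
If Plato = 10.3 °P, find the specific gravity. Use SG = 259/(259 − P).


SG = 259/(259 − 10.3)

1.0414


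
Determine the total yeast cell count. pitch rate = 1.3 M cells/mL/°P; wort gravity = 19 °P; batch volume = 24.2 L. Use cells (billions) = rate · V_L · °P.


cells = 1.3 · 24.2 · 19

597.7400 billion cells


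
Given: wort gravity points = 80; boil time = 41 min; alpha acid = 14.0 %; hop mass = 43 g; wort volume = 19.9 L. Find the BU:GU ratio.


U = 1.65·0.000125^(GP/1000)·(1−e^(−0.04t))/4.15;  IBU = (α/100)·m·U·1000/V;  BU:GU = IBU/GP
U = 1.65·0.000125^(80/1000)·(1−e^(−0.04·41))/4.15 = 0.1561
IBU = (14.0/100)·43·0.1561·1000/19.9 = 47.2365
BU:GU = 47.2365/80

0.5905


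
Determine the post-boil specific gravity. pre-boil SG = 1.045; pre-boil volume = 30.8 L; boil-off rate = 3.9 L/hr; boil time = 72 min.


V_post = V_pre − rate·(t/60);  SG_post = 1 + (SG_pre−1)·V_pre/V_post
V_post = 30.8 − 3.9·(72/60) = 26.1200
SG_post = 1 + (1.045 − 1)·30.8/26.1200

1.0531


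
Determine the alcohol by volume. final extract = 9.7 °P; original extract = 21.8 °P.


SG = 259/(259 − P);  ABV = (OG − FG)·131.25
OG = 259/(259 − 21.8) = 1.0919
FG = 259/(259 − 9.7) = 1.0389
ABV = (1.0919 − 1.0389)·131.25

6.9558 % ABV


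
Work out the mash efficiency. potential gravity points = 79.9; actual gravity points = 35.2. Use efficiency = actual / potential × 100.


efficiency = 35.2 / 79.9 × 100

44.0551 %


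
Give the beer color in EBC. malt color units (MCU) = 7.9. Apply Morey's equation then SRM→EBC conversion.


SRM = 1.4922·MCU^0.6859;  EBC = SRM·1.97
SRM = 1.4922·7.9^0.6859 = 6.1590
EBC = 6.1590·1.97

12.1332 EBC


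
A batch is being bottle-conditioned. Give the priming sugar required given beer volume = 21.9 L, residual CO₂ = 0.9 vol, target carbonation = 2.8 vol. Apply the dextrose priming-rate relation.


sugar = (target − residual)·4.0·V
sugar = (2.8 − 0.9)·4.0·21.9

166.4400 g


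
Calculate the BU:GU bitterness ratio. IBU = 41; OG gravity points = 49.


BU:GU = IBU / OG_points
BU:GU = 41 / 49

0.8367


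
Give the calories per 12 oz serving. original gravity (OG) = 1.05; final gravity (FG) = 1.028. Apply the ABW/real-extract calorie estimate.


ABW = (OG−FG)·131.25·0.79/FG;  °P = 259 − 259/SG (for OG→OE and FG→AE);  RE = 0.1808·OE + 0.8192·AE;  Cal = (6.9·ABW + 4·(RE−0.1))·FG·3.55
ABW = (1.05 − 1.028)·131.25·0.79/1.028 = 2.2190
OE = 259 − 259/1.05 = 12.3333 °P
AE = 259 − 259/1.028 = 7.0545 °P
RE = 0.1808·12.3333 + 0.8192·7.0545 = 8.0089 °P
Cal = (6.9·2.2190 + 4·(8.0089−0.1))·1.028·3.55

171.3270 kcal


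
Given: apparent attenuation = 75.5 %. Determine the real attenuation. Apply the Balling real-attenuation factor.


RA = AA · 0.8192
RA = 75.5 · 0.8192

61.8496 %


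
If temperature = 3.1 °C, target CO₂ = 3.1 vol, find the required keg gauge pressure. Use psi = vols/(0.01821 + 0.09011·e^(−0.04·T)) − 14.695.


psi = 3.1/(0.01821 + 0.09011·e^(−0.04·3.1)) − 14.695

16.9987 psi


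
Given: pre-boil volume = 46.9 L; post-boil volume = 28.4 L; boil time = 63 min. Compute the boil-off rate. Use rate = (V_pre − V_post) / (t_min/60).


rate = (46.9 − 28.4) / (63/60)

17.6190 L/hr


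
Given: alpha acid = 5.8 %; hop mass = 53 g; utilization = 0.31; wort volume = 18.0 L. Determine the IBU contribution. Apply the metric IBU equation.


IBU = (α/100)·mass·U·1000 / V
IBU = (5.8/100)·53·0.31·1000 / 18.0

52.9411 IBU


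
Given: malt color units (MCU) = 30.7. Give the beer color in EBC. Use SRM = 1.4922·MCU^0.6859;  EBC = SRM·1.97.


SRM = 1.4922·30.7^0.6859 = 15.6263
EBC = 15.6263·1.97

30.7837 EBC


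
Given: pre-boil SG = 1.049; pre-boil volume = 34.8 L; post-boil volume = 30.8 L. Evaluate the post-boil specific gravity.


SG_post = 1 + (SG_pre − 1)·V_pre/V_post
pts_pre = (1.049 − 1)·1000 = 49.0000
pts_post = 49.0000·34.8/30.8 = 55.3636
SG_post = 1 + 55.3636/1000

1.0554


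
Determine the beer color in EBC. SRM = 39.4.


EBC = SRM · 1.97
EBC = 39.4 · 1.97

77.6180 EBC


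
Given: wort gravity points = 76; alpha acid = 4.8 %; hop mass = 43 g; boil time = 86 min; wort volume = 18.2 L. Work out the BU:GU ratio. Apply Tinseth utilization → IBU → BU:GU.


U = 1.65·0.000125^(GP/1000)·(1−e^(−0.04t))/4.15;  IBU = (α/100)·m·U·1000/V;  BU:GU = IBU/GP
U = 1.65·0.000125^(76/1000)·(1−e^(−0.04·86))/4.15 = 0.1944
IBU = (4.8/100)·43·0.1944·1000/18.2 = 22.0438
BU:GU = 22.0438/76

0.2900


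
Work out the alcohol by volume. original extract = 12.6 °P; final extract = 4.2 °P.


SG = 259/(259 − P);  ABV = (OG − FG)·131.25
OG = 259/(259 − 12.6) = 1.0511
FG = 259/(259 − 4.2) = 1.0165
ABV = (1.0511 − 1.0165)·131.25

4.5482 % ABV


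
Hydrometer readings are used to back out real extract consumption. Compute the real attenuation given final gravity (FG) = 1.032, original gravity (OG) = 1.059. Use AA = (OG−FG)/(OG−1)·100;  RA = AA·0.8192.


AA = (1.059 − 1.032)/(1.059 − 1)·100 = 45.7627
RA = 45.7627·0.8192

37.4888 %


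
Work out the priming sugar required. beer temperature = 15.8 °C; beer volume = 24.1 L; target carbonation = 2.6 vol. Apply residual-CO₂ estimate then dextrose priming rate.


residual = 14.695·(0.01821 + 0.09011·e^(−0.04·T));  sugar = (target − residual)·4.0·V
residual = 14.695·(0.01821 + 0.09011·e^(−0.04·15.8)) = 0.9714
sugar = (2.6 − 0.9714)·4.0·24.1

156.9944 g


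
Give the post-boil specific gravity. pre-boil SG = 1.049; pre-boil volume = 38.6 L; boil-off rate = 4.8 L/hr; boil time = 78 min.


V_post = V_pre − rate·(t/60);  SG_post = 1 + (SG_pre−1)·V_pre/V_post
V_post = 38.6 − 4.8·(78/60) = 32.3600
SG_post = 1 + (1.049 − 1)·38.6/32.3600

1.0584


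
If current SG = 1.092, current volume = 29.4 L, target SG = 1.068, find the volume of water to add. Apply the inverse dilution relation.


V_water = V·((SG_curr − 1)/(SG_target − 1) − 1)
V_water = 29.4·((1.092 − 1)/(1.068 − 1) − 1)

10.3765 L


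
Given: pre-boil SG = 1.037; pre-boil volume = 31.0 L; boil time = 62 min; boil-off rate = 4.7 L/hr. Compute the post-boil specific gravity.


V_post = V_pre − rate·(t/60);  SG_post = 1 + (SG_pre−1)·V_pre/V_post
V_post = 31.0 − 4.7·(62/60) = 26.1433
SG_post = 1 + (1.037 − 1)·31.0/26.1433

1.0439


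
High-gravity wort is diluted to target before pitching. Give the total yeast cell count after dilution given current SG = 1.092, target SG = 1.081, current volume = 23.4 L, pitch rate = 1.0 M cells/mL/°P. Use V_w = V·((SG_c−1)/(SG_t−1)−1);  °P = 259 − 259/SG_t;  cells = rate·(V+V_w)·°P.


V_w = 23.4·((1.092−1)/(1.081−1)−1) = 3.1778
V_final = 23.4 + 3.1778 = 26.5778
°P = 259 − 259/1.081 = 19.4070
cells = 1.0·26.5778·19.4070

515.7957 billion cells


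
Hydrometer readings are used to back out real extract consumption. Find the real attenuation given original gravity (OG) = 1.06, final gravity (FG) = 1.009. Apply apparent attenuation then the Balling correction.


AA = (OG−FG)/(OG−1)·100;  RA = AA·0.8192
AA = (1.06 − 1.009)/(1.06 − 1)·100 = 85.0000
RA = 85.0000·0.8192

69.6320 %


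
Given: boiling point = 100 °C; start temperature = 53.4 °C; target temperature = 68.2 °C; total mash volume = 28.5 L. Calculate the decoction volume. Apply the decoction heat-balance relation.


V_dec = V_total·(T_target − T_start)/(T_boil − T_start)
V_dec = 28.5·(68.2 − 53.4)/(100 − 53.4)

9.0515 L


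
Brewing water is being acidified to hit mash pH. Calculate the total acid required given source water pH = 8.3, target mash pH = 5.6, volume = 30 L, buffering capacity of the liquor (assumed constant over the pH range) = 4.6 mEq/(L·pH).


acid = buffering capacity · (pH_source − pH_target) · V
acid = 4.6 · (8.3 − 5.6) · 30

372.6000 mEq


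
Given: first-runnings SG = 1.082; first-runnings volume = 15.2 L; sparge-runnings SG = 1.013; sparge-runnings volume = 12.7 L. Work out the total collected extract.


total = Σ (SG_i − 1)·1000·V_i
first = (1.082 − 1)·1000·15.2 = 1246.4000
sparge = (1.013 − 1)·1000·12.7 = 165.1000
total = 1246.4000 + 165.1000

1411.5000 gravity·L


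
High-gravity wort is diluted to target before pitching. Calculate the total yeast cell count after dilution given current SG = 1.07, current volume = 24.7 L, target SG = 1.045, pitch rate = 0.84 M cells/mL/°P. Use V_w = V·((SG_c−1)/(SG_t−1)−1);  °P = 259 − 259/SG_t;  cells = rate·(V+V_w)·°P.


V_w = 24.7·((1.07−1)/(1.045−1)−1) = 13.7222
V_final = 24.7 + 13.7222 = 38.4222
°P = 259 − 259/1.045 = 11.1531
cells = 0.84·38.4222·11.1531

359.9629 billion cells


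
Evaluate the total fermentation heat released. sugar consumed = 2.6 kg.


Q = m_sugar · 590 kJ/kg
Q = 2.6 · 590

1534.0000 kJ


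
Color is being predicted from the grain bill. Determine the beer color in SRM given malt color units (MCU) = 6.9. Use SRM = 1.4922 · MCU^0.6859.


SRM = 1.4922 · 6.9^0.6859

5.6130 SRM


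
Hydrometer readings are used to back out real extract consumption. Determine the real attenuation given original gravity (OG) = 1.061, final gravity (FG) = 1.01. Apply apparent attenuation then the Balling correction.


AA = (OG−FG)/(OG−1)·100;  RA = AA·0.8192
AA = (1.061 − 1.01)/(1.061 − 1)·100 = 83.6066
RA = 83.6066·0.8192

68.4905 %


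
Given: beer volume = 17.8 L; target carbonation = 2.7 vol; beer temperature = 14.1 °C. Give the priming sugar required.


residual = 14.695·(0.01821 + 0.09011·e^(−0.04·T));  sugar = (target − residual)·4.0·V
residual = 14.695·(0.01821 + 0.09011·e^(−0.04·14.1)) = 1.0210
sugar = (2.7 − 1.0210)·4.0·17.8

119.5482 g


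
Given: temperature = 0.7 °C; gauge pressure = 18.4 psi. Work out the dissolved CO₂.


vols = (P + 14.695)·(0.01821 + 0.09011·e^(−0.04·T))
vols = (18.4 + 14.695)·(0.01821 + 0.09011·e^(−0.04·0.7))

3.5025 volumes


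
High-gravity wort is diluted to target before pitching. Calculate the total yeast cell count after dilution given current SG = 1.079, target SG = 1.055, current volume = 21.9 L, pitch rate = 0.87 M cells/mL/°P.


V_w = V·((SG_c−1)/(SG_t−1)−1);  °P = 259 − 259/SG_t;  cells = rate·(V+V_w)·°P
V_w = 21.9·((1.079−1)/(1.055−1)−1) = 9.5564
V_final = 21.9 + 9.5564 = 31.4564
°P = 259 − 259/1.055 = 13.5024
cells = 0.87·31.4564·13.5024

369.5198 billion cells


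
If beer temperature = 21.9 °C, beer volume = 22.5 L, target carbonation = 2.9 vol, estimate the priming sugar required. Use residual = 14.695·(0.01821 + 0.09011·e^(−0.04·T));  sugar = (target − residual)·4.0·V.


residual = 14.695·(0.01821 + 0.09011·e^(−0.04·21.9)) = 0.8190
sugar = (2.9 − 0.8190)·4.0·22.5

187.2865 g


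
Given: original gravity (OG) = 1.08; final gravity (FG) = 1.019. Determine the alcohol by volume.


ABV = (OG − FG) · 131.25
ABV = (1.08 − 1.019) · 131.25

8.0063 % ABV


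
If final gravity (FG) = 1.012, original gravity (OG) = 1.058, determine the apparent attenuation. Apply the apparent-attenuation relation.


AA = (OG − FG)/(OG − 1) · 100
AA = (1.058 − 1.012)/(1.058 − 1) · 100

79.3103 %


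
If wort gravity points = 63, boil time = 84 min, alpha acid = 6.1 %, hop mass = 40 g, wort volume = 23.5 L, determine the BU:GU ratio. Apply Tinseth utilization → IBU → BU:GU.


U = 1.65·0.000125^(GP/1000)·(1−e^(−0.04t))/4.15;  IBU = (α/100)·m·U·1000/V;  BU:GU = IBU/GP
U = 1.65·0.000125^(63/1000)·(1−e^(−0.04·84))/4.15 = 0.2179
IBU = (6.1/100)·40·0.2179·1000/23.5 = 22.6209
BU:GU = 22.6209/63

0.3591


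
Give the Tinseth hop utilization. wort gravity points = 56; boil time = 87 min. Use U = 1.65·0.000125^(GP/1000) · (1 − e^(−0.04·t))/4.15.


bigness = 1.65·0.000125^(56/1000) = 0.9975
boil_factor = (1 − e^(−0.04·87))/4.15 = 0.2335
U = 0.9975 · 0.2335

0.2330


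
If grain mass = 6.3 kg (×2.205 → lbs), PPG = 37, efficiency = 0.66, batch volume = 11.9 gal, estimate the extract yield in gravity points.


points = lbs × PPG × eff / vol
lbs = 6.3 × 2.205 = 13.8915
points = 13.8915 × 37 × 0.66 / 11.9

28.5068 points


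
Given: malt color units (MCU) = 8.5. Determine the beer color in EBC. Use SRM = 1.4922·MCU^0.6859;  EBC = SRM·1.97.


SRM = 1.4922·8.5^0.6859 = 6.4761
EBC = 6.4761·1.97

12.7580 EBC


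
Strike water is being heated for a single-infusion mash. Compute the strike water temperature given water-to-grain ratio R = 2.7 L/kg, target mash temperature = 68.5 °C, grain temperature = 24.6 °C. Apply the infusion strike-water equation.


T_strike = (0.41/R)·(T_mash − T_grain) + T_mash
T_strike = (0.41/2.7)·(68.5 − 24.6) + 68.5

75.1663 °C


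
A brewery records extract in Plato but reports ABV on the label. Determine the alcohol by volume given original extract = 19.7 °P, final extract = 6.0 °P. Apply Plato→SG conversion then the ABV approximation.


SG = 259/(259 − P);  ABV = (OG − FG)·131.25
OG = 259/(259 − 19.7) = 1.0823
FG = 259/(259 − 6.0) = 1.0237
ABV = (1.0823 − 1.0237)·131.25

7.6923 % ABV


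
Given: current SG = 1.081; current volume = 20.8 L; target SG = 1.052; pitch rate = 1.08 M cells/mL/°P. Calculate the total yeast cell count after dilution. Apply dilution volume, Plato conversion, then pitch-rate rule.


V_w = V·((SG_c−1)/(SG_t−1)−1);  °P = 259 − 259/SG_t;  cells = rate·(V+V_w)·°P
V_w = 20.8·((1.081−1)/(1.052−1)−1) = 11.6000
V_final = 20.8 + 11.6000 = 32.4000
°P = 259 − 259/1.052 = 12.8023
cells = 1.08·32.4000·12.8023

447.9774 billion cells


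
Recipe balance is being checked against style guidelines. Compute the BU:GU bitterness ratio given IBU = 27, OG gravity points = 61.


BU:GU = IBU / OG_points
BU:GU = 27 / 61

0.4426


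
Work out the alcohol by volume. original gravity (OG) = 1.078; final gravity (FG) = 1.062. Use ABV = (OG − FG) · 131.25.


ABV = (1.078 − 1.062) · 131.25

2.1000 % ABV


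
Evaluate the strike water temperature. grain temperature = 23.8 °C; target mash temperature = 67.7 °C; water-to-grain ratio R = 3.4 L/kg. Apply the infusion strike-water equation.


T_strike = (0.41/R)·(T_mash − T_grain) + T_mash
T_strike = (0.41/3.4)·(67.7 − 23.8) + 67.7

72.9938 °C


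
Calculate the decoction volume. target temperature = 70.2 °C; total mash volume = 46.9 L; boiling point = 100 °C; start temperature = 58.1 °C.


V_dec = V_total·(T_target − T_start)/(T_boil − T_start)
V_dec = 46.9·(70.2 − 58.1)/(100 − 58.1)

13.5439 L


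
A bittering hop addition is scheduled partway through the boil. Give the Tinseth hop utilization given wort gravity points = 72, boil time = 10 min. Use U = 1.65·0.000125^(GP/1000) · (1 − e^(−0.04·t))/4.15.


bigness = 1.65·0.000125^(72/1000) = 0.8639
boil_factor = (1 − e^(−0.04·10))/4.15 = 0.0794
U = 0.8639 · 0.0794

0.0686


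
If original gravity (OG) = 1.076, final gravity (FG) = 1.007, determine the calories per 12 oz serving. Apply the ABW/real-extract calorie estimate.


ABW = (OG−FG)·131.25·0.79/FG;  °P = 259 − 259/SG (for OG→OE and FG→AE);  RE = 0.1808·OE + 0.8192·AE;  Cal = (6.9·ABW + 4·(RE−0.1))·FG·3.55
ABW = (1.076 − 1.007)·131.25·0.79/1.007 = 7.1047
OE = 259 − 259/1.076 = 18.2937 °P
AE = 259 − 259/1.007 = 1.8004 °P
RE = 0.1808·18.2937 + 0.8192·1.8004 = 4.7824 °P
Cal = (6.9·7.1047 + 4·(4.7824−0.1))·1.007·3.55

242.2032 kcal


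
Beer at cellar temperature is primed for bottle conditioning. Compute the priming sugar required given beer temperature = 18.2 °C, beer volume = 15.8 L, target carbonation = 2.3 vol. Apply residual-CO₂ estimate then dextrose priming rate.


residual = 14.695·(0.01821 + 0.09011·e^(−0.04·T));  sugar = (target − residual)·4.0·V
residual = 14.695·(0.01821 + 0.09011·e^(−0.04·18.2)) = 0.9070
sugar = (2.3 − 0.9070)·4.0·15.8

88.0375 g


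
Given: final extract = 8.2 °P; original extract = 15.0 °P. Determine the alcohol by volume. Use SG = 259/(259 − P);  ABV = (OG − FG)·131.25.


OG = 259/(259 − 15.0) = 1.0615
FG = 259/(259 − 8.2) = 1.0327
ABV = (1.0615 − 1.0327)·131.25

3.7774 % ABV


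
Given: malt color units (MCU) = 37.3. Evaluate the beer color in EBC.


SRM = 1.4922·MCU^0.6859;  EBC = SRM·1.97
SRM = 1.4922·37.3^0.6859 = 17.8592
EBC = 17.8592·1.97

35.1826 EBC


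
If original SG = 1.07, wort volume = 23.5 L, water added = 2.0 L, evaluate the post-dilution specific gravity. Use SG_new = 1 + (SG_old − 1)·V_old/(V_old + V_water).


pts = (1.07 − 1)·1000·23.5/(23.5 + 2.0) = 64.5098
SG_new = 1 + 64.5098/1000

1.0645


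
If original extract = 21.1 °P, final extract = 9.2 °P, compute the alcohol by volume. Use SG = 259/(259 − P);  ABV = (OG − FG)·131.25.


OG = 259/(259 − 21.1) = 1.0887
FG = 259/(259 − 9.2) = 1.0368
ABV = (1.0887 − 1.0368)·131.25

6.8071 % ABV


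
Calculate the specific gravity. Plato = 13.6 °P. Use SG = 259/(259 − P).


SG = 259/(259 − 13.6)

1.0554


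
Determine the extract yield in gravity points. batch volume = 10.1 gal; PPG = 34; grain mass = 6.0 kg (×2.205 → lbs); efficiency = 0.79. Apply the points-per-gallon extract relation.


points = lbs × PPG × eff / vol
lbs = 6.0 × 2.205 = 13.2300
points = 13.2300 × 34 × 0.79 / 10.1

35.1839 points


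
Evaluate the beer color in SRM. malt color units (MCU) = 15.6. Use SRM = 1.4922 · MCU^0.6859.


SRM = 1.4922 · 15.6^0.6859

9.8218 SRM


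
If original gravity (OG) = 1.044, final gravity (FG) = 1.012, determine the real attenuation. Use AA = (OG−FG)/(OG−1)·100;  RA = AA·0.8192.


AA = (1.044 − 1.012)/(1.044 − 1)·100 = 72.7273
RA = 72.7273·0.8192

59.5782 %


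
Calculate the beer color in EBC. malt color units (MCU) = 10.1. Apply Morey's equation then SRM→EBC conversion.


SRM = 1.4922·MCU^0.6859;  EBC = SRM·1.97
SRM = 1.4922·10.1^0.6859 = 7.2894
EBC = 7.2894·1.97

14.3601 EBC


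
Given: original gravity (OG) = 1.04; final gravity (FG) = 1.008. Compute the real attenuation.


AA = (OG−FG)/(OG−1)·100;  RA = AA·0.8192
AA = (1.04 − 1.008)/(1.04 − 1)·100 = 80.0000
RA = 80.0000·0.8192

65.5360 %


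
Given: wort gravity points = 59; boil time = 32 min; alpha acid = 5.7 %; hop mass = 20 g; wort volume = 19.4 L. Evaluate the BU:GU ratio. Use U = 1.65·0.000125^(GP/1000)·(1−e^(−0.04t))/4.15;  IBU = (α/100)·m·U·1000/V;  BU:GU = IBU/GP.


U = 1.65·0.000125^(59/1000)·(1−e^(−0.04·32))/4.15 = 0.1689
IBU = (5.7/100)·20·0.1689·1000/19.4 = 9.9259
BU:GU = 9.9259/59

0.1682


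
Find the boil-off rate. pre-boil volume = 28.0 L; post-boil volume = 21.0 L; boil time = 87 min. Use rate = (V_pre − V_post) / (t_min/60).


rate = (28.0 − 21.0) / (87/60)

4.8276 L/hr


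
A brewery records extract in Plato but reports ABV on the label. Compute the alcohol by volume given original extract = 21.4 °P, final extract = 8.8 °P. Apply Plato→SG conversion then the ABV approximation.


SG = 259/(259 − P);  ABV = (OG − FG)·131.25
OG = 259/(259 − 21.4) = 1.0901
FG = 259/(259 − 8.8) = 1.0352
ABV = (1.0901 − 1.0352)·131.25

7.2050 % ABV


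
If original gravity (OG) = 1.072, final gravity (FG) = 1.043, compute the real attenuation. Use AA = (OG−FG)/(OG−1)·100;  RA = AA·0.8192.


AA = (1.072 − 1.043)/(1.072 − 1)·100 = 40.2778
RA = 40.2778·0.8192

32.9956 %


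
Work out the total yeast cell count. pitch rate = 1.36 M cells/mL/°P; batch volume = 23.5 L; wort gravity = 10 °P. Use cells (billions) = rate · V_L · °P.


cells = 1.36 · 23.5 · 10

319.6000 billion cells


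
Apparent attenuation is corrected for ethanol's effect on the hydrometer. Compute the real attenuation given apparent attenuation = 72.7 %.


RA = AA · 0.8192
RA = 72.7 · 0.8192

59.5558 %


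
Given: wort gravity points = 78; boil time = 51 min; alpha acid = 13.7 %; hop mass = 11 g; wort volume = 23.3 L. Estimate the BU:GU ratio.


U = 1.65·0.000125^(GP/1000)·(1−e^(−0.04t))/4.15;  IBU = (α/100)·m·U·1000/V;  BU:GU = IBU/GP
U = 1.65·0.000125^(78/1000)·(1−e^(−0.04·51))/4.15 = 0.1716
IBU = (13.7/100)·11·0.1716·1000/23.3 = 11.0983
BU:GU = 11.0983/78

0.1423


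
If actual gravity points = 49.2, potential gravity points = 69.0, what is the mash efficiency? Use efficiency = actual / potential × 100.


efficiency = 49.2 / 69.0 × 100

71.3043 %


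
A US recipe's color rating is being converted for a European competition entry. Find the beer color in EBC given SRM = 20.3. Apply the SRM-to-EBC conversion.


EBC = SRM · 1.97
EBC = 20.3 · 1.97

39.9910 EBC


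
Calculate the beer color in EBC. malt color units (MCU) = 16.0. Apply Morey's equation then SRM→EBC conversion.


SRM = 1.4922·MCU^0.6859;  EBC = SRM·1.97
SRM = 1.4922·16.0^0.6859 = 9.9939
EBC = 9.9939·1.97

19.6879 EBC


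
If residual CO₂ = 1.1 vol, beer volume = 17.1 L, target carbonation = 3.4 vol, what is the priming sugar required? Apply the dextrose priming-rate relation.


sugar = (target − residual)·4.0·V
sugar = (3.4 − 1.1)·4.0·17.1

157.3200 g


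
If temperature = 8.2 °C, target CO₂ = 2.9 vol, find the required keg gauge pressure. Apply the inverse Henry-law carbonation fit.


psi = vols/(0.01821 + 0.09011·e^(−0.04·T)) − 14.695
psi = 2.9/(0.01821 + 0.09011·e^(−0.04·8.2)) − 14.695

20.1935 psi


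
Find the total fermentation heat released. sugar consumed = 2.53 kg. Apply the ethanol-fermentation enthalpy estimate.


Q = m_sugar · 590 kJ/kg
Q = 2.53 · 590

1492.7000 kJ


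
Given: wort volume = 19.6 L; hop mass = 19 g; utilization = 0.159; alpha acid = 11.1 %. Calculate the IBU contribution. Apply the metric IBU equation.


IBU = (α/100)·mass·U·1000 / V
IBU = (11.1/100)·19·0.159·1000 / 19.6

17.1087 IBU


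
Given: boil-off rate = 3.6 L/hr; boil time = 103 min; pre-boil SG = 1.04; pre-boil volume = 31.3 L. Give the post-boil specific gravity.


V_post = V_pre − rate·(t/60);  SG_post = 1 + (SG_pre−1)·V_pre/V_post
V_post = 31.3 − 3.6·(103/60) = 25.1200
SG_post = 1 + (1.04 − 1)·31.3/25.1200

1.0498


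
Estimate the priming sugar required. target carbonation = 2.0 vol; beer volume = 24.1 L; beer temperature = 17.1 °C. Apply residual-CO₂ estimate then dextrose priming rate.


residual = 14.695·(0.01821 + 0.09011·e^(−0.04·T));  sugar = (target − residual)·4.0·V
residual = 14.695·(0.01821 + 0.09011·e^(−0.04·17.1)) = 0.9358
sugar = (2.0 − 0.9358)·4.0·24.1

102.5924 g


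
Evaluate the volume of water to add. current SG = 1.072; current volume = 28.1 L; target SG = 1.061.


V_water = V·((SG_curr − 1)/(SG_target − 1) − 1)
V_water = 28.1·((1.072 − 1)/(1.061 − 1) − 1)

5.0672 L


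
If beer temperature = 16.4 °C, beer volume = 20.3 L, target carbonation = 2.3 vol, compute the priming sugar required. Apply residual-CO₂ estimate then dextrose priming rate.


residual = 14.695·(0.01821 + 0.09011·e^(−0.04·T));  sugar = (target − residual)·4.0·V
residual = 14.695·(0.01821 + 0.09011·e^(−0.04·16.4)) = 0.9547
sugar = (2.3 − 0.9547)·4.0·20.3

109.2354 g


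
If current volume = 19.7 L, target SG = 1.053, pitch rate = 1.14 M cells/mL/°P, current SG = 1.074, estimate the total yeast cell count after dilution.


V_w = V·((SG_c−1)/(SG_t−1)−1);  °P = 259 − 259/SG_t;  cells = rate·(V+V_w)·°P
V_w = 19.7·((1.074−1)/(1.053−1)−1) = 7.8057
V_final = 19.7 + 7.8057 = 27.5057
°P = 259 − 259/1.053 = 13.0361
cells = 1.14·27.5057·13.0361

408.7655 billion cells


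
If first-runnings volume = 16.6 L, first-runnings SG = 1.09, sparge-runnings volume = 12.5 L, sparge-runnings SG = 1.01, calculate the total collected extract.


total = Σ (SG_i − 1)·1000·V_i
first = (1.09 − 1)·1000·16.6 = 1494.0000
sparge = (1.01 − 1)·1000·12.5 = 125.0000
total = 1494.0000 + 125.0000

1619.0000 gravity·L


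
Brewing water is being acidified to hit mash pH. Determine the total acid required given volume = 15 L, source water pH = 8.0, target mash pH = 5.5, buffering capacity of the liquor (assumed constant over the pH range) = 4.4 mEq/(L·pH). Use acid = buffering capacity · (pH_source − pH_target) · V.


acid = 4.4 · (8.0 − 5.5) · 15

165.0000 mEq


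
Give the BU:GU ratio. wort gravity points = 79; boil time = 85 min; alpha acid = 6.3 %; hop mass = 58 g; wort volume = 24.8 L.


U = 1.65·0.000125^(GP/1000)·(1−e^(−0.04t))/4.15;  IBU = (α/100)·m·U·1000/V;  BU:GU = IBU/GP
U = 1.65·0.000125^(79/1000)·(1−e^(−0.04·85))/4.15 = 0.1890
IBU = (6.3/100)·58·0.1890·1000/24.8 = 27.8399
BU:GU = 27.8399/79

0.3524


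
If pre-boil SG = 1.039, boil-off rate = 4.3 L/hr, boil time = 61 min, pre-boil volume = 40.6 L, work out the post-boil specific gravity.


V_post = V_pre − rate·(t/60);  SG_post = 1 + (SG_pre−1)·V_pre/V_post
V_post = 40.6 − 4.3·(61/60) = 36.2283
SG_post = 1 + (1.039 − 1)·40.6/36.2283

1.0437


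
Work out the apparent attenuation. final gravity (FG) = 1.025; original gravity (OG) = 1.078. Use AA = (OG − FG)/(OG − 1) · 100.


AA = (1.078 − 1.025)/(1.078 − 1) · 100

67.9487 %


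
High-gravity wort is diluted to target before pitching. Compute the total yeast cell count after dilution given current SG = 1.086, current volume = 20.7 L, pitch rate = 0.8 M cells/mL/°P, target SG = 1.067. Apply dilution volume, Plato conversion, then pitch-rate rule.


V_w = V·((SG_c−1)/(SG_t−1)−1);  °P = 259 − 259/SG_t;  cells = rate·(V+V_w)·°P
V_w = 20.7·((1.086−1)/(1.067−1)−1) = 5.8701
V_final = 20.7 + 5.8701 = 26.5701
°P = 259 − 259/1.067 = 16.2634
cells = 0.8·26.5701·16.2634

345.6958 billion cells


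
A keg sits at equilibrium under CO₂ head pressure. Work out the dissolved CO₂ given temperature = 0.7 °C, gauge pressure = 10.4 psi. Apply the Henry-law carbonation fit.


vols = (P + 14.695)·(0.01821 + 0.09011·e^(−0.04·T))
vols = (10.4 + 14.695)·(0.01821 + 0.09011·e^(−0.04·0.7))

2.6559 volumes


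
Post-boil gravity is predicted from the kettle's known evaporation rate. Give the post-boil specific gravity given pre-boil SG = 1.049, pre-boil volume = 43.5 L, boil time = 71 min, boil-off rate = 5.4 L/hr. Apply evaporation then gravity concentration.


V_post = V_pre − rate·(t/60);  SG_post = 1 + (SG_pre−1)·V_pre/V_post
V_post = 43.5 − 5.4·(71/60) = 37.1100
SG_post = 1 + (1.049 − 1)·43.5/37.1100

1.0574


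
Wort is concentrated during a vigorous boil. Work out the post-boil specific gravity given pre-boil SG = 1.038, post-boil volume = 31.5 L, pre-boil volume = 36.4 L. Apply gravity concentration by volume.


SG_post = 1 + (SG_pre − 1)·V_pre/V_post
pts_pre = (1.038 − 1)·1000 = 38.0000
pts_post = 38.0000·36.4/31.5 = 43.9111
SG_post = 1 + 43.9111/1000

1.0439


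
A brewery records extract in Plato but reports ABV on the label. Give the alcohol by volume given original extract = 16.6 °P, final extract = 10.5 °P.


SG = 259/(259 − P);  ABV = (OG − FG)·131.25
OG = 259/(259 − 16.6) = 1.0685
FG = 259/(259 − 10.5) = 1.0423
ABV = (1.0685 − 1.0423)·131.25

3.4425 % ABV


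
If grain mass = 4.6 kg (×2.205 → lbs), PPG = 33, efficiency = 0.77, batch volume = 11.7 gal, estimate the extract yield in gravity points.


points = lbs × PPG × eff / vol
lbs = 4.6 × 2.205 = 10.1430
points = 10.1430 × 33 × 0.77 / 11.7

22.0285 points


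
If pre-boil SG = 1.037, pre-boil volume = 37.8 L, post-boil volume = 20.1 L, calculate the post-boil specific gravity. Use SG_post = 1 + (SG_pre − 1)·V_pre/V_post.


pts_pre = (1.037 − 1)·1000 = 37.0000
pts_post = 37.0000·37.8/20.1 = 69.5821
SG_post = 1 + 69.5821/1000

1.0696


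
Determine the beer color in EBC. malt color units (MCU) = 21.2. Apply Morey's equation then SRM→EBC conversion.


SRM = 1.4922·MCU^0.6859;  EBC = SRM·1.97
SRM = 1.4922·21.2^0.6859 = 12.1216
EBC = 12.1216·1.97

23.8796 EBC


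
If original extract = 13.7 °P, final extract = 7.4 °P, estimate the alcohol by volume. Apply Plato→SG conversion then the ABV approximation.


SG = 259/(259 − P);  ABV = (OG − FG)·131.25
OG = 259/(259 − 13.7) = 1.0558
FG = 259/(259 − 7.4) = 1.0294
ABV = (1.0558 − 1.0294)·131.25

3.4700 % ABV


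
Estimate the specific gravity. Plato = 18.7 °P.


SG = 259/(259 − P)
SG = 259/(259 − 18.7)

1.0778


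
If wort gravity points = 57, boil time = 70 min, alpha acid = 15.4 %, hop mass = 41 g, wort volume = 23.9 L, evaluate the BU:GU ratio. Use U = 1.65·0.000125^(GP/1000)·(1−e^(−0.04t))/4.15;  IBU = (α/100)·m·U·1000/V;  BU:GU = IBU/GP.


U = 1.65·0.000125^(57/1000)·(1−e^(−0.04·70))/4.15 = 0.2237
IBU = (15.4/100)·41·0.2237·1000/23.9 = 59.1044
BU:GU = 59.1044/57

1.0369


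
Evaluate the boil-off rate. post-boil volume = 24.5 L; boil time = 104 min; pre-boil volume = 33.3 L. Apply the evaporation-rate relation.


rate = (V_pre − V_post) / (t_min/60)
rate = (33.3 − 24.5) / (104/60)

5.0769 L/hr


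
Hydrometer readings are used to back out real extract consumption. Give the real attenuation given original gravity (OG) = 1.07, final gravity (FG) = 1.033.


AA = (OG−FG)/(OG−1)·100;  RA = AA·0.8192
AA = (1.07 − 1.033)/(1.07 − 1)·100 = 52.8571
RA = 52.8571·0.8192

43.3006 %


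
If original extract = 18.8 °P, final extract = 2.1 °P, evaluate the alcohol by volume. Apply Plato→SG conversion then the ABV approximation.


SG = 259/(259 − P);  ABV = (OG − FG)·131.25
OG = 259/(259 − 18.8) = 1.0783
FG = 259/(259 − 2.1) = 1.0082
ABV = (1.0783 − 1.0082)·131.25

9.1998 % ABV


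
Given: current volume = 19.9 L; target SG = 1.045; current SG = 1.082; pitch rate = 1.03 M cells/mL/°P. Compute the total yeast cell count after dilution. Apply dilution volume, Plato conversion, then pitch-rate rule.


V_w = V·((SG_c−1)/(SG_t−1)−1);  °P = 259 − 259/SG_t;  cells = rate·(V+V_w)·°P
V_w = 19.9·((1.082−1)/(1.045−1)−1) = 16.3622
V_final = 19.9 + 16.3622 = 36.2622
°P = 259 − 259/1.045 = 11.1531
cells = 1.03·36.2622·11.1531

416.5697 billion cells


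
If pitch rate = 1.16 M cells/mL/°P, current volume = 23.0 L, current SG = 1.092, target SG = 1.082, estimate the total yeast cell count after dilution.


V_w = V·((SG_c−1)/(SG_t−1)−1);  °P = 259 − 259/SG_t;  cells = rate·(V+V_w)·°P
V_w = 23.0·((1.092−1)/(1.082−1)−1) = 2.8049
V_final = 23.0 + 2.8049 = 25.8049
°P = 259 − 259/1.082 = 19.6285
cells = 1.16·25.8049·19.6285

587.5518 billion cells


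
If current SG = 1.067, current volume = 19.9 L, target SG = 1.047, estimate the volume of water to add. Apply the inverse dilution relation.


V_water = V·((SG_curr − 1)/(SG_target − 1) − 1)
V_water = 19.9·((1.067 − 1)/(1.047 − 1) − 1)

8.4681 L


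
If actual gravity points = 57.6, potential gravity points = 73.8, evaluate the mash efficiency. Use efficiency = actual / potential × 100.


efficiency = 57.6 / 73.8 × 100

78.0488 %


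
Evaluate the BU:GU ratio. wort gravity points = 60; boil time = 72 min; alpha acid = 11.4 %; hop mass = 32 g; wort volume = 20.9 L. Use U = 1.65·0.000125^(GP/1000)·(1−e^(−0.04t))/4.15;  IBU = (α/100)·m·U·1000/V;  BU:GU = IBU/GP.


U = 1.65·0.000125^(60/1000)·(1−e^(−0.04·72))/4.15 = 0.2189
IBU = (11.4/100)·32·0.2189·1000/20.9 = 38.2005
BU:GU = 38.2005/60

0.6367
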